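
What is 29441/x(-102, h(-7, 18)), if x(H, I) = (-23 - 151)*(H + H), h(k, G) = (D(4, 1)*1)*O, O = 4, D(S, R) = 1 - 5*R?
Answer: 29441/35496 ≈ 0.82942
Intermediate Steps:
h(k, G) = -16 (h(k, G) = ((1 - 5*1)*1)*4 = ((1 - 5)*1)*4 = -4*1*4 = -4*4 = -16)
x(H, I) = -348*H
29441/x(-102, h(-7, 18)) = 29441/((-348*(-102))) = 29441/35496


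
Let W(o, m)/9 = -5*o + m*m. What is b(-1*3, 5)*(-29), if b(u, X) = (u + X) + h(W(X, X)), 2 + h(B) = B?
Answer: 0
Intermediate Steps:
W(o, m) = -45*o + 9*m² (W(o, m) = 9*(-5*o + m*m) = 9*(-5*o + m²) = 9*(m² - 5*o) = -45*o + 9*m²)
h(B) = -2 + B
b(u, X) = -2 + u - 44*X + 9*X² (b(u, X) = (u + X) + (-2 + (-45*X + 9*X²)) = (X + u) + (-2 - 45*X + 9*X²) = -2 + u - 44*X + 9*X²)
b(-1*3, 5)*(-29) = (-2 - 1*3 - 44*5 + 9*5²)*(-29) = (-2 - 3 - 220 + 9*25)*(-29) = (-2 - 3 - 220 + 225)*(-29) = 0*(-29) = 0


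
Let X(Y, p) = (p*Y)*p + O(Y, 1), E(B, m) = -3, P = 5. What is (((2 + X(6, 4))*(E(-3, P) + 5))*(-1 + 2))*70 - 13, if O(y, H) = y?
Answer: 14547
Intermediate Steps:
X(Y, p) = Y + Y*p² (X(Y, p) = (p*Y)*p + Y = (Y*p)*p + Y = Y*p² + Y = Y + Y*p²)
(((2 + X(6, 4))*(E(-3, P) + 5))*(-1 + 2))*70 - 13 = (((2 + 6*(1 + 4²))*(-3 + 5))*(-1 + 2))*70 - 13 = (((2 + 6*(1 + 16))*2)*1)*70 - 13 = (((2 + 6*17)*2)*1)*70 - 13 = (((2 + 102)*2)*1)*70 - 13 = ((104*2)*1)*70 - 13 = (208*1)*70 - 13 = 208*70 - 13 = 14560 - 13 = 14547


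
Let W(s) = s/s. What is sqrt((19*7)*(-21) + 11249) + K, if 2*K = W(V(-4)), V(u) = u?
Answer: 1/2 + 2*sqrt(2114) ≈ 92.457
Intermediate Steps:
W(s) = 1
K = 1/2 (K = (1/2)*1 = 1/2 ≈ 0.50000)
sqrt((19*7)*(-21) + 11249) + K = sqrt((19*7)*(-21) + 11249) + 1/2 = sqrt(133*(-21) + 11249) + 1/2 = sqrt(-2793 + 11249) + 1/2 = sqrt(8456) + 1/2 = 2*sqrt(2114) + 1/2 = 1/2 + 2*sqrt(2114)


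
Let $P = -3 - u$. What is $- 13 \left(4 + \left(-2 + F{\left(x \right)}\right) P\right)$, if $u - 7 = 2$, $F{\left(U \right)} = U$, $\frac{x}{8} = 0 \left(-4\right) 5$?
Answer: $-364$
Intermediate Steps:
$x = 0$ ($x = 8 \cdot 0 \left(-4\right) 5 = 8 \cdot 0 \cdot 5 = 8 \cdot 0 = 0$)
$u = 9$ ($u = 7 + 2 = 9$)
$P = -12$ ($P = -3 - 9 = -12$)
$- 13 \left(4 + \left(-2 + F{\left(x \right)}\right) P\right) = - 13 \left(4 + \left(-2 + 0\right) \left(-12\right)\right) = - 13 \left(4 - -24\right) = - 13 \left(4 + 24\right) = \left(-13\right) 28 = -364$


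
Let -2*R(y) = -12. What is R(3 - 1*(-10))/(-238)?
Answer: -3/119 ≈ -0.025210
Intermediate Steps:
R(y) = 6 (R(y) = -½*(-12) = 6)
R(3 - 1*(-10))/(-238) = 6/(-238) = 6*(-1/238) = -3/119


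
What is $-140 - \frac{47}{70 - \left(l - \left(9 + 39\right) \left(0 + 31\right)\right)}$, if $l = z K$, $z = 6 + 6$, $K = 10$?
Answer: $- \frac{201367}{1438} \approx -140.03$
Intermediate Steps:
$z = 12$
$l = 120$ ($l = 12 \cdot 10 = 120$)
$-140 - \frac{47}{70 - \left(l - \left(9 + 39\right) \left(0 + 31\right)\right)} = -140 - \frac{47}{70 - \left(120 - \left(9 + 39\right) \left(0 + 31\right)\right)} = -140 - \frac{47}{70 + \left(48 \cdot 31 - 120\right)} = -140 - \frac{47}{70 + \left(1488 - 120\right)} = -140 - \frac{47}{70 + 1368} = -140 - \frac{47}{1438} = - \frac{201367}{1438}$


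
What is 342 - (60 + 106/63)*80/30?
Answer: 33550/189 ≈ 177.51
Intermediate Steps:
342 - (60 + 106/63)*80/30 = 342 - (60 + 106*(1/63))*80*(1/30) = 342 - (60 + 106/63)*8/3 = 342 - 3886*8/(63*3) = 342 - 1*31088/189 = 342 - 31088/189 = 33550/189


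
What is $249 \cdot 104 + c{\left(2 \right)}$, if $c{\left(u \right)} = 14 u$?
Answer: $25924$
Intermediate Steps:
$249 \cdot 104 + c{\left(2 \right)} = 249 \cdot 104 + 14 \cdot 2 = 25896 + 28 = 25924$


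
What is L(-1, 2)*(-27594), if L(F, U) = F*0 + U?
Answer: -55188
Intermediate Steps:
L(F, U) = U (L(F, U) = 0 + U = U)
L(-1, 2)*(-27594) = 2*(-27594) = -55188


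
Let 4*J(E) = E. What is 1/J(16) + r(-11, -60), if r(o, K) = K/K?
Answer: 5/4 ≈ 1.2500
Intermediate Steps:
r(o, K) = 1
J(E) = E/4
1/J(16) + r(-11, -60) = 1/((¼)*16) + 1 = 1/4 + 1 = ¼ + 1 = 5/4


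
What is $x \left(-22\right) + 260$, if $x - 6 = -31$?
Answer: $810$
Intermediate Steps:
$x = -25$ ($x = 6 - 31 = -25$)
$x \left(-22\right) + 260 = \left(-25\right) \left(-22\right) + 260 = 550 + 260 = 810$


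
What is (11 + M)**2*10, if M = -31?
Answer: 4000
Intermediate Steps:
(11 + M)**2*10 = (11 - 31)**2*10 = (-20)**2*10 = 400*10 = 4000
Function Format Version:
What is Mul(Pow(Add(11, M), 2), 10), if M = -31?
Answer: 4000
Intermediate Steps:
Mul(Pow(Add(11, M), 2), 10) = Mul(Pow(Add(11, -31), 2), 10) = Mul(Pow(-20, 2), 10) = Mul(400, 10) = 4000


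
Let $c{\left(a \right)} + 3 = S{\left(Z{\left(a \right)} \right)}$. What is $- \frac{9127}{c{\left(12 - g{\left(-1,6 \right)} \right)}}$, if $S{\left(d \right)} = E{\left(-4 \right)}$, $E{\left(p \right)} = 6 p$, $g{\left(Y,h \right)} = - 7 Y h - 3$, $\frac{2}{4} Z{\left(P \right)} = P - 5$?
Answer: $\frac{9127}{27} \approx 338.04$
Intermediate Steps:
$Z{\left(P \right)} = -10 + 2 P$ ($Z{\left(P \right)} = 2 \left(P - 5\right) = 2 \left(-5 + P\right) = -10 + 2 P$)
$g{\left(Y,h \right)} = -3 - 7 Y h$ ($g{\left(Y,h \right)} = - 7 Y h - 3 = -3 - 7 Y h$)
$S{\left(d \right)} = -24$ ($S{\left(d \right)} = 6 \left(-4\right) = -24$)
$c{\left(a \right)} = -27$ ($c{\left(a \right)} = -3 - 24 = -27$)
$- \frac{9127}{c{\left(12 - g{\left(-1,6 \right)} \right)}} = - \frac{9127}{-27} = \left(-9127\right) \left(- \frac{1}{27}\right) = \frac{9127}{27}$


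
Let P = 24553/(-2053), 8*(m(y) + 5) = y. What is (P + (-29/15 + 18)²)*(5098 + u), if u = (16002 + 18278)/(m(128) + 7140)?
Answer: 4149500893157704/3303225675 ≈ 1.2562e+6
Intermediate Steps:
m(y) = -5 + y/8
u = 34280/7151 (u = (16002 + 18278)/((-5 + (⅛)*128) + 7140) = 34280/((-5 + 16) + 7140) = 34280/(11 + 7140) = 34280/7151 ≈ 4.7937)
P = -24553/2053 (P = 24553*(-1/2053) = -24553/2053 ≈ -11.960)
(P + (-29/15 + 18)²)*(5098 + u) = (-24553/2053 + (-29/15 + 18)²)*(5098 + 34280/7151) = (-24553/2053 + (-29*1/15 + 18)²)*(36490078/7151) = (-24553/2053 + (-29/15 + 18)²)*(36490078/7151) = (-24553/2053 + (241/15)²)*(36490078/7151) = (-24553/2053 + 58081/225)*(36490078/7151) = (113715868/461925)*(36490078/7151) = 4149500893157704/3303225675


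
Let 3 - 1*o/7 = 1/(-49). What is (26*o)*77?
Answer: 42328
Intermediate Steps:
o = 148/7 (o = 21 - 7/(-49) = 21 - 7*(-1/49) = 21 + 1/7 = 148/7 ≈ 21.143)
(26*o)*77 = (26*(148/7))*77 = (3848/7)*77 = 42328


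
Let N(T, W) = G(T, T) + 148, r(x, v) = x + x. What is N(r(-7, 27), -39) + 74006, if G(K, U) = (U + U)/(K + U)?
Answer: 74155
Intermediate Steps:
G(K, U) = 2*U/(K + U) (G(K, U) = (2*U)/(K + U) = 2*U/(K + U))
r(x, v) = 2*x
N(T, W) = 149 (N(T, W) = 2*T/(T + T) + 148 = 2*T/((2*T)) + 148 = 2*T*(1/(2*T)) + 148 = 1 + 148 = 149)
N(r(-7, 27), -39) + 74006 = 149 + 74006 = 74155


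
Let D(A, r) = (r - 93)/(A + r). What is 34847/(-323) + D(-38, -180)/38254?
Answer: -290602007905/2693617156 ≈ -107.89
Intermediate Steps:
D(A, r) = (-93 + r)/(A + r)
34847/(-323) + D(-38, -180)/38254 = 34847/(-323) + ((-93 - 180)/(-38 - 180))/38254 = 34847*(-1/323) + (-273/(-218))*(1/38254) = -34847/323 - 1/218*(-273)*(1/38254) = -34847/323 + (273/218)*(1/38254) = -34847/323 + 273/8339372 = -290602007905/2693617156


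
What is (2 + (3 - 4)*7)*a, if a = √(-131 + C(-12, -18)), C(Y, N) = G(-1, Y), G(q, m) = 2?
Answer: -5*I*√129 ≈ -56.789*I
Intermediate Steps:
C(Y, N) = 2
a = I*√129 (a = √(-131 + 2) = √(-129) = I*√129 ≈ 11.358*I)
(2 + (3 - 4)*7)*a = (2 + (3 - 4)*7)*(I*√129) = (2 - 1*7)*(I*√129) = (2 - 7)*(I*√129) = -5*I*√129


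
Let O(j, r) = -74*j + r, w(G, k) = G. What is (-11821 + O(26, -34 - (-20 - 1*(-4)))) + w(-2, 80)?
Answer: -13765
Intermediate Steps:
O(j, r) = r - 74*j
(-11821 + O(26, -34 - (-20 - 1*(-4)))) + w(-2, 80) = (-11821 + ((-34 - (-20 - 1*(-4))) - 74*26)) - 2 = (-11821 + ((-34 - (-20 + 4)) - 1924)) - 2 = (-11821 + ((-34 - 1*(-16)) - 1924)) - 2 = (-11821 + ((-34 + 16) - 1924)) - 2 = (-11821 + (-18 - 1924)) - 2 = (-11821 - 1942) - 2 = -13763 - 2 = -13765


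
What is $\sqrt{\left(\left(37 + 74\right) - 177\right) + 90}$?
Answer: $2 \sqrt{6} \approx 4.899$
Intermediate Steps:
$\sqrt{\left(\left(37 + 74\right) - 177\right) + 90} = \sqrt{\left(111 - 177\right) + 90} = \sqrt{-66 + 90} = \sqrt{24} = 2 \sqrt{6}$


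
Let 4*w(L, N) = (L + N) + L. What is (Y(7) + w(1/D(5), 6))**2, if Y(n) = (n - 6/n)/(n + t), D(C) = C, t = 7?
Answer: 998001/240100 ≈ 4.1566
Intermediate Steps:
Y(n) = (n - 6/n)/(7 + n) (Y(n) = (n - 6/n)/(n + 7) = (n - 6/n)/(7 + n))
w(L, N) = L/2 + N/4 (w(L, N) = ((L + N) + L)/4 = (N + 2*L)/4 = L/2 + N/4)
(Y(7) + w(1/D(5), 6))**2 = ((-6 + 7**2)/(7*(7 + 7)) + ((1/2)/5 + (1/4)*6))**2 = ((1/7)*(-6 + 49)/14 + ((1/2)*(1/5) + 3/2))**2 = ((1/7)*(1/14)*43 + (1/10 + 3/2))**2 = (43/98 + 8/5)**2 = (999/490)**2 = 998001/240100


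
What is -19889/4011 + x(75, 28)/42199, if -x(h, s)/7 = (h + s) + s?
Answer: -842973998/169260189 ≈ -4.9803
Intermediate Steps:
x(h, s) = -14*s - 7*h (x(h, s) = -7*((h + s) + s) = -7*(h + 2*s) = -14*s - 7*h)
-19889/4011 + x(75, 28)/42199 = -19889/4011 + (-14*28 - 7*75)/42199 = -19889*1/4011 + (-392 - 525)*(1/42199) = -19889/4011 - 917*1/42199 = -19889/4011 - 917/42199 = -842973998/169260189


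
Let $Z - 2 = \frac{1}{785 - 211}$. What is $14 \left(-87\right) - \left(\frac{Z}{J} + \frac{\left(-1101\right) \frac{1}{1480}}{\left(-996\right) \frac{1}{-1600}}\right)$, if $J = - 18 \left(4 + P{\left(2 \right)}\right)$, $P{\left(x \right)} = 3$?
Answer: $- \frac{90085791071}{74035668} \approx -1216.8$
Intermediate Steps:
$Z = \frac{1149}{574}$ ($Z = 2 + \frac{1}{785 - 211} = 2 + \frac{1}{574} = \frac{1149}{574} \approx 2.0017$)
$J = -126$ ($J = - 18 \left(4 + 3\right) = \left(-18\right) 7 = -126$)
$14 \left(-87\right) - \left(\frac{Z}{J} + \frac{\left(-1101\right) \frac{1}{1480}}{\left(-996\right) \frac{1}{-1600}}\right) = 14 \left(-87\right) - \left(\frac{1149}{574 \left(-126\right)} + \frac{\left(-1101\right) \frac{1}{1480}}{\left(-996\right) \frac{1}{-1600}}\right) = -1218 - \left(\frac{1149}{574} \left(- \frac{1}{126}\right) + \frac{\left(-1101\right) \frac{1}{1480}}{\left(-996\right) \left(- \frac{1}{1600}\right)}\right) = -1218 - \left(- \frac{383}{24108} - \frac{1101}{1480 \cdot \frac{249}{400}}\right) = -1218 - \left(- \frac{383}{24108} - \frac{3670}{3071}\right) = -1218 - - \frac{89652553}{74035668} = -1218 + \frac{89652553}{74035668} = - \frac{90085791071}{74035668}$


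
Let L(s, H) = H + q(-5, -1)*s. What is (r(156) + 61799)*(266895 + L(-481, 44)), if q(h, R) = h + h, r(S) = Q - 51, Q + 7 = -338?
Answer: 16686203847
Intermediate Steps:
Q = -345 (Q = -7 - 338 = -345)
r(S) = -396 (r(S) = -345 - 51 = -396)
q(h, R) = 2*h
L(s, H) = H - 10*s (L(s, H) = H + (2*(-5))*s = H - 10*s)
(r(156) + 61799)*(266895 + L(-481, 44)) = (-396 + 61799)*(266895 + (44 - 10*(-481))) = 61403*(266895 + (44 + 4810)) = 61403*(266895 + 4854) = 61403*271749 = 16686203847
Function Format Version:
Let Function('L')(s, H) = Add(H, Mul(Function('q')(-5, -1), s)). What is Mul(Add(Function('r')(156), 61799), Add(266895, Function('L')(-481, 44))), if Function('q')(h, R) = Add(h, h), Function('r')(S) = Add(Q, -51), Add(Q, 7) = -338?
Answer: 16686203847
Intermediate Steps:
Q = -345 (Q = Add(-7, -338) = -345)
Function('r')(S) = -396 (Function('r')(S) = Add(-345, -51) = -396)
Function('q')(h, R) = Mul(2, h)
Function('L')(s, H) = Add(H, Mul(-10, s)) (Function('L')(s, H) = Add(H, Mul(Mul(2, -5), s)) = Add(H, Mul(-10, s)))
Mul(Add(Function('r')(156), 61799), Add(266895, Function('L')(-481, 44))) = Mul(Add(-396, 61799), Add(266895, Add(44, Mul(-10, -481)))) = Mul(61403, Add(266895, Add(44, 4810))) = Mul(61403, Add(266895, 4854)) = Mul(61403, 271749) = 16686203847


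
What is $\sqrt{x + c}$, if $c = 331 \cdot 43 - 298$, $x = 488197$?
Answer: $2 \sqrt{125533} \approx 708.61$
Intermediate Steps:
$c = 13935$ ($c = 14233 - 298 = 13935$)
$\sqrt{x + c} = \sqrt{488197 + 13935} = \sqrt{502132} = 2 \sqrt{125533}$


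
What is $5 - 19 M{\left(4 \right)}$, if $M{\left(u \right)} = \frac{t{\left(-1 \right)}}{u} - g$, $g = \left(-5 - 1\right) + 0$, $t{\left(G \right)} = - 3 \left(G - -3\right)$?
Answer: $- \frac{161}{2} \approx -80.5$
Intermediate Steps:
$t{\left(G \right)} = -9 - 3 G$ ($t{\left(G \right)} = - 3 \left(G + 3\right) = - 3 \left(3 + G\right) = -9 - 3 G$)
$g = -6$ ($g = -6 + 0 = -6$)
$M{\left(u \right)} = 6 - \frac{6}{u}$ ($M{\left(u \right)} = \frac{-9 - -3}{u} - -6 = \frac{-9 + 3}{u} + 6 = - \frac{6}{u} + 6 = 6 - \frac{6}{u}$)
$5 - 19 M{\left(4 \right)} = 5 - 19 \left(6 - \frac{6}{4}\right) = 5 - 19 \left(6 - \frac{3}{2}\right) = 5 - \frac{171}{2} = - \frac{161}{2}$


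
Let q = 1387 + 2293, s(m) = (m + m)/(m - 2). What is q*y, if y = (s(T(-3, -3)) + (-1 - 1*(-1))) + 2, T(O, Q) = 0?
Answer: 7360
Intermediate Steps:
s(m) = 2*m/(-2 + m) (s(m) = (2*m)/(-2 + m) = 2*m/(-2 + m))
q = 3680
y = 2 (y = (2*0/(-2 + 0) + (-1 - 1*(-1))) + 2 = (2*0/(-2) + (-1 + 1)) + 2 = (2*0*(-1/2) + 0) + 2 = (0 + 0) + 2 = 0 + 2 = 2)
q*y = 3680*2 = 7360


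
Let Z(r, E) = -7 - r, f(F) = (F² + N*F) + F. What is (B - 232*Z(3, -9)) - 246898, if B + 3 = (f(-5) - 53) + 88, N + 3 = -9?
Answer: -244466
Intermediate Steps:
N = -12 (N = -3 - 9 = -12)
f(F) = F² - 11*F (f(F) = (F² - 12*F) + F = F² - 11*F)
B = 112 (B = -3 + ((-5*(-11 - 5) - 53) + 88) = -3 + ((-5*(-16) - 53) + 88) = -3 + ((80 - 53) + 88) = -3 + (27 + 88) = -3 + 115 = 112)
(B - 232*Z(3, -9)) - 246898 = (112 - 232*(-7 - 1*3)) - 246898 = (112 - 232*(-7 - 3)) - 246898 = (112 - 232*(-10)) - 246898 = (112 + 2320) - 246898 = 2432 - 246898 = -244466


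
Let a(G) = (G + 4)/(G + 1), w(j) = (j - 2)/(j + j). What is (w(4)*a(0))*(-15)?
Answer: -15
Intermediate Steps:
w(j) = (-2 + j)/(2*j) (w(j) = (-2 + j)/((2*j)) = (-2 + j)*(1/(2*j)) = (-2 + j)/(2*j))
a(G) = (4 + G)/(1 + G)
(w(4)*a(0))*(-15) = (((½)*(-2 + 4)/4)*((4 + 0)/(1 + 0)))*(-15) = (((½)*(¼)*2)*(4/1))*(-15) = ((1*4)/4)*(-15) = ((¼)*4)*(-15) = 1*(-15) = -15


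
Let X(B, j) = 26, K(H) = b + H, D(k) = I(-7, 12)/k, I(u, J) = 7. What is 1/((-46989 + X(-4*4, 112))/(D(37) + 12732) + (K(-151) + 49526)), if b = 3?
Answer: 471091/23259793767 ≈ 2.0253e-5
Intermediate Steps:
D(k) = 7/k
K(H) = 3 + H
1/((-46989 + X(-4*4, 112))/(D(37) + 12732) + (K(-151) + 49526)) = 1/((-46989 + 26)/(7/37 + 12732) + ((3 - 151) + 49526)) = 1/(-46963/(7*(1/37) + 12732) + (-148 + 49526)) = 1/(-46963/(7/37 + 12732) + 49378) = 1/(-46963/471091/37 + 49378) = 1/(-46963*37/471091 + 49378) = 1/(-1737631/471091 + 49378) = 1/(23259793767/471091) = 471091/23259793767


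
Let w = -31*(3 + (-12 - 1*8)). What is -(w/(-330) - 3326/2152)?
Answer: 557921/177540 ≈ 3.1425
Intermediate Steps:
w = 527 (w = -31*(3 + (-12 - 8)) = -31*(3 - 20) = -31*(-17) = 527)
-(w/(-330) - 3326/2152) = -(527/(-330) - 3326/2152) = -(527*(-1/330) - 3326*1/2152) = -(-527/330 - 1663/1076) = -1*(-557921/177540) = 557921/177540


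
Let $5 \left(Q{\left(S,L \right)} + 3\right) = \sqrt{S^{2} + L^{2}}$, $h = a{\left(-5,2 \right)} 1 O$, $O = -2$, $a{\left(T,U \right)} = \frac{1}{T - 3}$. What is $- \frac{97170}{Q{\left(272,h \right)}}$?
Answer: $- \frac{23320800}{236029} - \frac{388680 \sqrt{1183745}}{236029} \approx -1890.5$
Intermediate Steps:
$a{\left(T,U \right)} = \frac{1}{-3 + T}$
$h = \frac{1}{4}$ ($h = \frac{1}{-3 - 5} \cdot 1 \left(-2\right) = \frac{1}{-8} \cdot 1 \left(-2\right) = \left(- \frac{1}{8}\right) 1 \left(-2\right) = \left(- \frac{1}{8}\right) \left(-2\right) = \frac{1}{4} \approx 0.25$)
$Q{\left(S,L \right)} = -3 + \frac{\sqrt{L^{2} + S^{2}}}{5}$ ($Q{\left(S,L \right)} = -3 + \frac{\sqrt{S^{2} + L^{2}}}{5} = -3 + \frac{\sqrt{L^{2} + S^{2}}}{5}$)
$- \frac{97170}{Q{\left(272,h \right)}} = - \frac{97170}{-3 + \frac{\sqrt{\left(\frac{1}{4}\right)^{2} + 272^{2}}}{5}} = - \frac{97170}{-3 + \frac{\sqrt{\frac{1}{16} + 73984}}{5}} = - \frac{97170}{-3 + \frac{\sqrt{\frac{1183745}{16}}}{5}} = - \frac{97170}{-3 + \frac{\frac{1}{4} \sqrt{1183745}}{5}} = - \frac{97170}{-3 + \frac{\sqrt{1183745}}{20}}$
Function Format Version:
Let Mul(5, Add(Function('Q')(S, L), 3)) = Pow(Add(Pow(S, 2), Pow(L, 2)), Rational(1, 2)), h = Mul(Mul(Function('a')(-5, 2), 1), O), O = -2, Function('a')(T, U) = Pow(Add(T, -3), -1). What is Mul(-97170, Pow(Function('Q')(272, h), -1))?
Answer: Add(Rational(-23320800, 236029), Mul(Rational(-388680, 236029), Pow(1183745, Rational(1, 2)))) ≈ -1890.5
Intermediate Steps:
Function('a')(T, U) = Pow(Add(-3, T), -1)
h = Rational(1, 4) (h = Mul(Mul(Pow(Add(-3, -5), -1), 1), -2) = Mul(Mul(Pow(-8, -1), 1), -2) = Mul(Mul(Rational(-1, 8), 1), -2) = Mul(Rational(-1, 8), -2) = Rational(1, 4) ≈ 0.25000)
Function('Q')(S, L) = Add(-3, Mul(Rational(1, 5), Pow(Add(Pow(L, 2), Pow(S, 2)), Rational(1, 2)))) (Function('Q')(S, L) = Add(-3, Mul(Rational(1, 5), Pow(Add(Pow(S, 2), Pow(L, 2)), Rational(1, 2)))) = Add(-3, Mul(Rational(1, 5), Pow(Add(Pow(L, 2), Pow(S, 2)), Rational(1, 2)))))
Mul(-97170, Pow(Function('Q')(272, h), -1)) = Mul(-97170, Pow(Add(-3, Mul(Rational(1, 5), Pow(Add(Pow(Rational(1, 4), 2), Pow(272, 2)), Rational(1, 2)))), -1)) = Mul(-97170, Pow(Add(-3, Mul(Rational(1, 5), Pow(Add(Rational(1, 16), 73984), Rational(1, 2)))), -1)) = Mul(-97170, Pow(Add(-3, Mul(Rational(1, 5), Pow(Rational(1183745, 16), Rational(1, 2)))), -1)) = Mul(-97170, Pow(Add(-3, Mul(Rational(1, 5), Mul(Rational(1, 4), Pow(1183745, Rational(1, 2))))), -1)) = Mul(-97170, Pow(Add(-3, Mul(Rational(1, 20), Pow(1183745, Rational(1, 2)))), -1))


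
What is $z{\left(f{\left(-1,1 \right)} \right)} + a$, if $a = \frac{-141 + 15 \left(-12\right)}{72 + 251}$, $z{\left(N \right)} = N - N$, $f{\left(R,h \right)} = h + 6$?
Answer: $- \frac{321}{323} \approx -0.99381$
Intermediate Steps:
$f{\left(R,h \right)} = 6 + h$
$z{\left(N \right)} = 0$
$a = - \frac{321}{323}$ ($a = \frac{-141 - 180}{323} = \left(-321\right) \frac{1}{323} = - \frac{321}{323} \approx -0.99381$)
$z{\left(f{\left(-1,1 \right)} \right)} + a = 0 - \frac{321}{323} = - \frac{321}{323}$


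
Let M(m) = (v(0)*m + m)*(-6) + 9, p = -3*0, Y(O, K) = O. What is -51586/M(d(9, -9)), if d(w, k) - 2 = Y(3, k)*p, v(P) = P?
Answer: 51586/3 ≈ 17195.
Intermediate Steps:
p = 0
d(w, k) = 2 (d(w, k) = 2 + 3*0 = 2 + 0 = 2)
M(m) = 9 - 6*m (M(m) = (0*m + m)*(-6) + 9 = (0 + m)*(-6) + 9 = m*(-6) + 9 = -6*m + 9 = 9 - 6*m)
-51586/M(d(9, -9)) = -51586/(9 - 6*2) = -51586/(9 - 12) = -51586/(-3) = -51586*(-⅓) = 51586/3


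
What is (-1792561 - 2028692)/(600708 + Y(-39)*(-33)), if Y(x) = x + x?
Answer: -1273751/201094 ≈ -6.3341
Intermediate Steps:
Y(x) = 2*x
(-1792561 - 2028692)/(600708 + Y(-39)*(-33)) = (-1792561 - 2028692)/(600708 + (2*(-39))*(-33)) = -3821253/(600708 - 78*(-33)) = -3821253/(600708 + 2574) = -3821253/603282 = -3821253*1/603282 = -1273751/201094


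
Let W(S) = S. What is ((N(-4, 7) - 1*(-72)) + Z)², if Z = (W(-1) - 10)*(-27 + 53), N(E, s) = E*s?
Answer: 58564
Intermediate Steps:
Z = -286 (Z = (-1 - 10)*(-27 + 53) = -11*26 = -286)
((N(-4, 7) - 1*(-72)) + Z)² = ((-4*7 - 1*(-72)) - 286)² = ((-28 + 72) - 286)² = (44 - 286)² = (-242)² = 58564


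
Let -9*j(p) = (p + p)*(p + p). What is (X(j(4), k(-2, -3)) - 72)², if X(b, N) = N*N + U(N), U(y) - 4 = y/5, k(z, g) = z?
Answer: 103684/25 ≈ 4147.4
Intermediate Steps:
U(y) = 4 + y/5
j(p) = -4*p²/9 (j(p) = -(p + p)*(p + p)/9 = -2*p*2*p/9 = -4*p²/9)
X(b, N) = 4 + N² + N/5 (X(b, N) = N*N + (4 + N/5) = N² + (4 + N/5) = 4 + N² + N/5)
(X(j(4), k(-2, -3)) - 72)² = ((4 + (-2)² + (⅕)*(-2)) - 72)² = ((4 + 4 - ⅖) - 72)² = (38/5 - 72)² = (-322/5)² = 103684/25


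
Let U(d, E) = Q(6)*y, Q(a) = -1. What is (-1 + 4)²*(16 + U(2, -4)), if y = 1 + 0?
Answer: 135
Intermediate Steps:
y = 1
U(d, E) = -1 (U(d, E) = -1*1 = -1)
(-1 + 4)²*(16 + U(2, -4)) = (-1 + 4)²*(16 - 1) = 3²*15 = 9*15 = 135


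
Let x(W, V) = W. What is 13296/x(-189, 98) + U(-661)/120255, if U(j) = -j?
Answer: -177642839/2525355 ≈ -70.344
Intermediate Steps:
13296/x(-189, 98) + U(-661)/120255 = 13296/(-189) - 1*(-661)/120255 = 13296*(-1/189) + 661*(1/120255) = -4432/63 + 661/120255 = -177642839/2525355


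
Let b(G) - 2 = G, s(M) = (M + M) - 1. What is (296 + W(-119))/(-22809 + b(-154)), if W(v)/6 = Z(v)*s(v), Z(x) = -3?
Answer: -4598/22961 ≈ -0.20025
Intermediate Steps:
s(M) = -1 + 2*M (s(M) = 2*M - 1 = -1 + 2*M)
b(G) = 2 + G
W(v) = 18 - 36*v (W(v) = 6*(-3*(-1 + 2*v)) = 6*(3 - 6*v) = 18 - 36*v)
(296 + W(-119))/(-22809 + b(-154)) = (296 + (18 - 36*(-119)))/(-22809 + (2 - 154)) = (296 + (18 + 4284))/(-22809 - 152) = (296 + 4302)/(-22961) = 4598*(-1/22961) = -4598/22961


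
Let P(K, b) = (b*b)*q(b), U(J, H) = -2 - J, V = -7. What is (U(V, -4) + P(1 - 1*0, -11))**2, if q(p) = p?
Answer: 1758276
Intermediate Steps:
P(K, b) = b**3 (P(K, b) = (b*b)*b = b**2*b = b**3)
(U(V, -4) + P(1 - 1*0, -11))**2 = ((-2 - 1*(-7)) + (-11)**3)**2 = ((-2 + 7) - 1331)**2 = (5 - 1331)**2 = (-1326)**2 = 1758276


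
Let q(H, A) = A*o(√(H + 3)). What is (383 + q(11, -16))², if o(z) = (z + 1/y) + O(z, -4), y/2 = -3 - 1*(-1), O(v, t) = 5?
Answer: 97833 - 9824*√14 ≈ 61075.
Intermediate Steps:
y = -4 (y = 2*(-3 - 1*(-1)) = 2*(-3 + 1) = 2*(-2) = -4)
o(z) = 19/4 + z (o(z) = (z + 1/(-4)) + 5 = (z - ¼) + 5 = (-¼ + z) + 5 = 19/4 + z)
q(H, A) = A*(19/4 + √(3 + H)) (q(H, A) = A*(19/4 + √(H + 3)) = A*(19/4 + √(3 + H)))
(383 + q(11, -16))² = (383 + (¼)*(-16)*(19 + 4*√(3 + 11)))² = (383 + (¼)*(-16)*(19 + 4*√14))² = (383 + (-76 - 16*√14))² = (307 - 16*√14)²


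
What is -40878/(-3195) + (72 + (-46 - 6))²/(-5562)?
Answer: 12560302/987255 ≈ 12.722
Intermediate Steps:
-40878/(-3195) + (72 + (-46 - 6))²/(-5562) = -40878*(-1/3195) + (72 - 52)²*(-1/5562) = 4542/355 + 20²*(-1/5562) = 4542/355 + 400*(-1/5562) = 4542/355 - 200/2781 = 12560302/987255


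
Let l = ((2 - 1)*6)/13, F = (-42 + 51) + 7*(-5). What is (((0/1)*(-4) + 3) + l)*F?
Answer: -90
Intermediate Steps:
F = -26 (F = 9 - 35 = -26)
l = 6/13 (l = (1*6)*(1/13) = 6*(1/13) = 6/13 ≈ 0.46154)
(((0/1)*(-4) + 3) + l)*F = (((0/1)*(-4) + 3) + 6/13)*(-26) = (((0*1)*(-4) + 3) + 6/13)*(-26) = ((0*(-4) + 3) + 6/13)*(-26) = ((0 + 3) + 6/13)*(-26) = (3 + 6/13)*(-26) = (45/13)*(-26) = -90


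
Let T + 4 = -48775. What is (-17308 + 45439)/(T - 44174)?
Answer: -28131/92953 ≈ -0.30264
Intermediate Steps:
T = -48779 (T = -4 - 48775 = -48779)
(-17308 + 45439)/(T - 44174) = (-17308 + 45439)/(-48779 - 44174) = 28131/(-92953) = 28131*(-1/92953) = -28131/92953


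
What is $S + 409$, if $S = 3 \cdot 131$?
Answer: $802$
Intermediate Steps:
$S = 393$
$S + 409 = 393 + 409 = 802$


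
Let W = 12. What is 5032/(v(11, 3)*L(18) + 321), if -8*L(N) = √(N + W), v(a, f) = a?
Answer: 17229568/1098499 + 221408*√30/3295497 ≈ 16.053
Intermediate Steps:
L(N) = -√(12 + N)/8 (L(N) = -√(N + 12)/8 = -√(12 + N)/8)
5032/(v(11, 3)*L(18) + 321) = 5032/(11*(-√(12 + 18)/8) + 321) = 5032/(11*(-√30/8) + 321) = 5032/(-11*√30/8 + 321) = 5032/(321 - 11*√30/8)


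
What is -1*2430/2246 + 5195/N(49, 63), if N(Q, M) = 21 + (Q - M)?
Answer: 5825480/7861 ≈ 741.06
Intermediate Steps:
N(Q, M) = 21 + Q - M
-1*2430/2246 + 5195/N(49, 63) = -1*2430/2246 + 5195/(21 + 49 - 1*63) = -2430*1/2246 + 5195/(21 + 49 - 63) = -1215/1123 + 5195/7 = 5825480/7861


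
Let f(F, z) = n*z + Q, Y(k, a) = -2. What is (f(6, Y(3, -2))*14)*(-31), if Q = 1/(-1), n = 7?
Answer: 6510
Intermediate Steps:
Q = -1 (Q = 1*(-1) = -1)
f(F, z) = -1 + 7*z (f(F, z) = 7*z - 1 = -1 + 7*z)
(f(6, Y(3, -2))*14)*(-31) = ((-1 + 7*(-2))*14)*(-31) = ((-1 - 14)*14)*(-31) = -15*14*(-31) = -210*(-31) = 6510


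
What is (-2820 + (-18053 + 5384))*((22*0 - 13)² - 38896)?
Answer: 599842503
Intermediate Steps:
(-2820 + (-18053 + 5384))*((22*0 - 13)² - 38896) = (-2820 - 12669)*((0 - 13)² - 38896) = -15489*((-13)² - 38896) = -15489*(169 - 38896) = -15489*(-38727) = 599842503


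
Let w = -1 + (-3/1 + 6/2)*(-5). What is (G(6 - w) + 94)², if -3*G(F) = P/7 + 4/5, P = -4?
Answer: 97259044/11025 ≈ 8821.7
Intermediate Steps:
w = -1 (w = -1 + (-3*1 + 6*(½))*(-5) = -1 + (-3 + 3)*(-5) = -1 + 0*(-5) = -1 + 0 = -1)
G(F) = -8/105 (G(F) = -(-4/7 + 4/5)/3 = -(-4*⅐ + 4*(⅕))/3 = -(-4/7 + ⅘)/3 = -⅓*8/35 = -8/105)
(G(6 - w) + 94)² = (-8/105 + 94)² = (9862/105)² = 97259044/11025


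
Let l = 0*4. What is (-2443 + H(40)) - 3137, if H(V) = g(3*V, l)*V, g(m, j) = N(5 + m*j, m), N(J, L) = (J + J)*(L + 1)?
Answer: 42820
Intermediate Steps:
l = 0
N(J, L) = 2*J*(1 + L) (N(J, L) = (2*J)*(1 + L) = 2*J*(1 + L))
g(m, j) = 2*(1 + m)*(5 + j*m) (g(m, j) = 2*(5 + m*j)*(1 + m) = 2*(5 + j*m)*(1 + m) = 2*(1 + m)*(5 + j*m))
H(V) = V*(10 + 30*V) (H(V) = (2*(1 + 3*V)*(5 + 0*(3*V)))*V = (2*(1 + 3*V)*(5 + 0))*V = (2*(1 + 3*V)*5)*V = (10 + 30*V)*V = V*(10 + 30*V))
(-2443 + H(40)) - 3137 = (-2443 + 10*40*(1 + 3*40)) - 3137 = (-2443 + 10*40*(1 + 120)) - 3137 = (-2443 + 10*40*121) - 3137 = (-2443 + 48400) - 3137 = 45957 - 3137 = 42820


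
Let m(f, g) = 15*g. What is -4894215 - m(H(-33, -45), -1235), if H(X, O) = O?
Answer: -4875690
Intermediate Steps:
-4894215 - m(H(-33, -45), -1235) = -4894215 - 15*(-1235) = -4894215 - 1*(-18525) = -4894215 + 18525 = -4875690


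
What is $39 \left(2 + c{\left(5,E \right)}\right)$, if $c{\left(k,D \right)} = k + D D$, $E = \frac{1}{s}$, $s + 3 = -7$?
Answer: $\frac{27339}{100} \approx 273.39$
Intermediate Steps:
$s = -10$ ($s = -3 - 7 = -10$)
$E = - \frac{1}{10}$ ($E = \frac{1}{-10} = - \frac{1}{10} \approx -0.1$)
$c{\left(k,D \right)} = k + D^{2}$
$39 \left(2 + c{\left(5,E \right)}\right) = 39 \left(2 + \left(5 + \left(- \frac{1}{10}\right)^{2}\right)\right) = 39 \left(2 + \left(5 + \frac{1}{100}\right)\right) = 39 \left(2 + \frac{501}{100}\right) = 39 \cdot \frac{701}{100} = \frac{27339}{100}$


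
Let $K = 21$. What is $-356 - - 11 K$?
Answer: $-125$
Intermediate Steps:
$-356 - - 11 K = -356 - \left(-11\right) 21 = -356 - -231 = -356 + 231 = -125$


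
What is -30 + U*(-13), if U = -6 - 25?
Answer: 373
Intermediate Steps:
U = -31
-30 + U*(-13) = -30 - 31*(-13) = -30 + 403 = 373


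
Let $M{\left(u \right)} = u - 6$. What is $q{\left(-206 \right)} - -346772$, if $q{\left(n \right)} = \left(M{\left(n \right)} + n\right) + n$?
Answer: $346148$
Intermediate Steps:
$M{\left(u \right)} = -6 + u$
$q{\left(n \right)} = -6 + 3 n$ ($q{\left(n \right)} = \left(\left(-6 + n\right) + n\right) + n = \left(-6 + 2 n\right) + n = -6 + 3 n$)
$q{\left(-206 \right)} - -346772 = \left(-6 + 3 \left(-206\right)\right) - -346772 = \left(-6 - 618\right) + 346772 = -624 + 346772 = 346148$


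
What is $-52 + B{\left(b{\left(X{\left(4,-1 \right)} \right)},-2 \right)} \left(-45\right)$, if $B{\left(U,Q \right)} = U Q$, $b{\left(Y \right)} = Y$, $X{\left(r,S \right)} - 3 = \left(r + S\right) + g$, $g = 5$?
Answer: $938$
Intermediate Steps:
$X{\left(r,S \right)} = 8 + S + r$ ($X{\left(r,S \right)} = 3 + \left(\left(r + S\right) + 5\right) = 3 + \left(\left(S + r\right) + 5\right) = 3 + \left(5 + S + r\right) = 8 + S + r$)
$B{\left(U,Q \right)} = Q U$
$-52 + B{\left(b{\left(X{\left(4,-1 \right)} \right)},-2 \right)} \left(-45\right) = -52 + - 2 \left(8 - 1 + 4\right) \left(-45\right) = -52 + \left(-2\right) 11 \left(-45\right) = -52 - -990 = -52 + 990 = 938$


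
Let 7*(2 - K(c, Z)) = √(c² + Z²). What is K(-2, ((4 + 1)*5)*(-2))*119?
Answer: 238 - 34*√626 ≈ -612.68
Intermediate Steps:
K(c, Z) = 2 - √(Z² + c²)/7 (K(c, Z) = 2 - √(c² + Z²)/7 = 2 - √(Z² + c²)/7)
K(-2, ((4 + 1)*5)*(-2))*119 = (2 - √((((4 + 1)*5)*(-2))² + (-2)²)/7)*119 = (2 - √(((5*5)*(-2))² + 4)/7)*119 = (2 - √((25*(-2))² + 4)/7)*119 = (2 - √((-50)² + 4)/7)*119 = (2 - √(2500 + 4)/7)*119 = (2 - 2*√626/7)*119 = 238 - 34*√626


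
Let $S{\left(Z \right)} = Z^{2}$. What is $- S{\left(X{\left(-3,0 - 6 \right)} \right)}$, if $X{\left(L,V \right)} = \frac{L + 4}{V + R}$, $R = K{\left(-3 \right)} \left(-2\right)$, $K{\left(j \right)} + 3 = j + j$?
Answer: $- \frac{1}{144} \approx -0.0069444$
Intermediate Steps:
$K{\left(j \right)} = -3 + 2 j$ ($K{\left(j \right)} = -3 + \left(j + j\right) = -3 + 2 j$)
$R = 18$ ($R = \left(-3 + 2 \left(-3\right)\right) \left(-2\right) = \left(-3 - 6\right) \left(-2\right) = \left(-9\right) \left(-2\right) = 18$)
$X{\left(L,V \right)} = \frac{4 + L}{18 + V}$ ($X{\left(L,V \right)} = \frac{L + 4}{V + 18} = \frac{4 + L}{18 + V}$)
$- S{\left(X{\left(-3,0 - 6 \right)} \right)} = - \left(\frac{4 - 3}{18 + \left(0 - 6\right)}\right)^{2} = - \left(\frac{1}{18 + \left(0 - 6\right)} 1\right)^{2} = - \left(\frac{1}{18 - 6} \cdot 1\right)^{2} = - \left(\frac{1}{12} \cdot 1\right)^{2} = - \frac{1}{144}$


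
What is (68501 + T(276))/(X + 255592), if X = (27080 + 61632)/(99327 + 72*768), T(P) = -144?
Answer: 10569564411/39520490528 ≈ 0.26745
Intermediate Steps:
X = 88712/154623 (X = 88712/(99327 + 55296) = 88712/154623 ≈ 0.57373)
(68501 + T(276))/(X + 255592) = (68501 - 144)/(88712/154623 + 255592) = 68357/(39520490528/154623) = 68357*(154623/39520490528) = 10569564411/39520490528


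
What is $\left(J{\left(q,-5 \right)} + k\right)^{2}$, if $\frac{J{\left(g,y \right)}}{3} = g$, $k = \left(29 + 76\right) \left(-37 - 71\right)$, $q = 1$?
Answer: $128527569$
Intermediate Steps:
$k = -11340$ ($k = 105 \left(-108\right) = -11340$)
$J{\left(g,y \right)} = 3 g$
$\left(J{\left(q,-5 \right)} + k\right)^{2} = \left(3 \cdot 1 - 11340\right)^{2} = \left(3 - 11340\right)^{2} = \left(-11337\right)^{2} = 128527569$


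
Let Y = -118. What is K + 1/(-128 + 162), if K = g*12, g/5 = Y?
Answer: -240719/34 ≈ -7080.0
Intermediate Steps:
g = -590 (g = 5*(-118) = -590)
K = -7080 (K = -590*12 = -7080)
K + 1/(-128 + 162) = -7080 + 1/(-128 + 162) = -7080 + 1/34 = -240719/34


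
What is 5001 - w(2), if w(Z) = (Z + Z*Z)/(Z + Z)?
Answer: 9999/2 ≈ 4999.5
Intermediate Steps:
w(Z) = (Z + Z²)/(2*Z) (w(Z) = (Z + Z²)/((2*Z)) = (Z + Z²)*(1/(2*Z)) = (Z + Z²)/(2*Z))
5001 - w(2) = 5001 - (½ + (½)*2) = 5001 - (½ + 1) = 5001 - 1*3/2 = 5001 - 3/2 = 9999/2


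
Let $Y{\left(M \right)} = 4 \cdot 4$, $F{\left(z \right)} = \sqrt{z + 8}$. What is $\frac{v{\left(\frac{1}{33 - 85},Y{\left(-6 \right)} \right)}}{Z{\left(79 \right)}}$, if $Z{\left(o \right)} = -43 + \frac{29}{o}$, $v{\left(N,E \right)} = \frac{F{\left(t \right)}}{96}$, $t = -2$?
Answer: $- \frac{79 \sqrt{6}}{323328} \approx -0.00059849$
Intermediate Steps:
$F{\left(z \right)} = \sqrt{8 + z}$
$Y{\left(M \right)} = 16$
$v{\left(N,E \right)} = \frac{\sqrt{6}}{96}$ ($v{\left(N,E \right)} = \frac{\sqrt{8 - 2}}{96} = \sqrt{6} \cdot \frac{1}{96} = \frac{\sqrt{6}}{96}$)
$\frac{v{\left(\frac{1}{33 - 85},Y{\left(-6 \right)} \right)}}{Z{\left(79 \right)}} = \frac{\frac{1}{96} \sqrt{6}}{-43 + \frac{29}{79}} = \frac{\frac{1}{96} \sqrt{6}}{- \frac{3368}{79}} = \frac{\sqrt{6}}{96} \left(- \frac{79}{3368}\right) = - \frac{79 \sqrt{6}}{323328}$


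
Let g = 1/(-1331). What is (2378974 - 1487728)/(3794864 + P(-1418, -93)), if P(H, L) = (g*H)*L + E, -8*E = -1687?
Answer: 9489987408/40408902277 ≈ 0.23485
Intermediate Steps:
g = -1/1331 ≈ -0.00075131
E = 1687/8 (E = -1/8*(-1687) = 1687/8 ≈ 210.88)
P(H, L) = 1687/8 - H*L/1331 (P(H, L) = (-H/1331)*L + 1687/8 = -H*L/1331 + 1687/8 = 1687/8 - H*L/1331)
(2378974 - 1487728)/(3794864 + P(-1418, -93)) = (2378974 - 1487728)/(3794864 + (1687/8 - 1/1331*(-1418)*(-93))) = 891246/(3794864 + (1687/8 - 131874/1331)) = 891246/(3794864 + 1190405/10648) = 891246/(40408902277/10648) = 891246*(10648/40408902277) = 9489987408/40408902277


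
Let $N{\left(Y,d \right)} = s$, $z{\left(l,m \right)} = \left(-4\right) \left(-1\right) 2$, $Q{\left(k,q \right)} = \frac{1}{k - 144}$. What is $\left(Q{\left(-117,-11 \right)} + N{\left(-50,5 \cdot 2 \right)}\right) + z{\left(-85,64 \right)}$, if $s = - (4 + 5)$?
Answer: $- \frac{262}{261} \approx -1.0038$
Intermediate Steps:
$Q{\left(k,q \right)} = \frac{1}{-144 + k}$
$z{\left(l,m \right)} = 8$ ($z{\left(l,m \right)} = 4 \cdot 2 = 8$)
$s = -9$ ($s = \left(-1\right) 9 = -9$)
$N{\left(Y,d \right)} = -9$
$\left(Q{\left(-117,-11 \right)} + N{\left(-50,5 \cdot 2 \right)}\right) + z{\left(-85,64 \right)} = \left(\frac{1}{-144 - 117} - 9\right) + 8 = \left(\frac{1}{-261} - 9\right) + 8 = \left(- \frac{1}{261} - 9\right) + 8 = - \frac{2350}{261} + 8 = - \frac{262}{261}$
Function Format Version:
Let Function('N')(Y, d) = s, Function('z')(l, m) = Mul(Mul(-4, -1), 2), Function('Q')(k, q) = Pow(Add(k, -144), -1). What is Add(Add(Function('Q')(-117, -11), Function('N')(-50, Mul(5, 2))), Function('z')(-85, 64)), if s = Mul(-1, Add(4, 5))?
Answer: Rational(-262, 261) ≈ -1.0038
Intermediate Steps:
Function('Q')(k, q) = Pow(Add(-144, k), -1)
Function('z')(l, m) = 8 (Function('z')(l, m) = Mul(4, 2) = 8)
s = -9 (s = Mul(-1, 9) = -9)
Function('N')(Y, d) = -9
Add(Add(Function('Q')(-117, -11), Function('N')(-50, Mul(5, 2))), Function('z')(-85, 64)) = Add(Add(Pow(Add(-144, -117), -1), -9), 8) = Add(Add(Pow(-261, -1), -9), 8) = Add(Add(Rational(-1, 261), -9), 8) = Add(Rational(-2350, 261), 8) = Rational(-262, 261)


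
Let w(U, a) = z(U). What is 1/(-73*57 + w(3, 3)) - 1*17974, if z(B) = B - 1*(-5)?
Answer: -74646023/4153 ≈ -17974.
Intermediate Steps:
z(B) = 5 + B (z(B) = B + 5 = 5 + B)
w(U, a) = 5 + U
1/(-73*57 + w(3, 3)) - 1*17974 = 1/(-73*57 + (5 + 3)) - 1*17974 = 1/(-4161 + 8) - 17974 = 1/(-4153) - 17974 = -1/4153 - 17974 = -74646023/4153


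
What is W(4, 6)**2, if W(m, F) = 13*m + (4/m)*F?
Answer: 3364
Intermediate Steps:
W(m, F) = 13*m + 4*F/m
W(4, 6)**2 = (13*4 + 4*6/4)**2 = (52 + 4*6*(1/4))**2 = (52 + 6)**2 = 58**2 = 3364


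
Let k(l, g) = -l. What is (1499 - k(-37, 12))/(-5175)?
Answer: -1462/5175 ≈ -0.28251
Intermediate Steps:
(1499 - k(-37, 12))/(-5175) = (1499 - (-1)*(-37))/(-5175) = (1499 - 1*37)*(-1/5175) = (1499 - 37)*(-1/5175) = 1462*(-1/5175) = -1462/5175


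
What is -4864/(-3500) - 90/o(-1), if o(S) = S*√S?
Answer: 1216/875 - 90*I ≈ 1.3897 - 90.0*I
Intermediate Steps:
o(S) = S^(3/2)
-4864/(-3500) - 90/o(-1) = -4864/(-3500) - 90*I = -4864*(-1/3500) - 90*I = 1216/875 - 90*I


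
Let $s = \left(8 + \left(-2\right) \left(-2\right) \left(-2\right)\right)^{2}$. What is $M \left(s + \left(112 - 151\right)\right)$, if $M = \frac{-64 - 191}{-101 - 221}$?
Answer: $- \frac{9945}{322} \approx -30.885$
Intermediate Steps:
$s = 0$ ($s = \left(8 + 4 \left(-2\right)\right)^{2} = \left(8 - 8\right)^{2} = 0^{2} = 0$)
$M = \frac{255}{322}$ ($M = - \frac{255}{-322} = \left(-255\right) \left(- \frac{1}{322}\right) = \frac{255}{322} \approx 0.79193$)
$M \left(s + \left(112 - 151\right)\right) = \frac{255 \left(0 + \left(112 - 151\right)\right)}{322} = \frac{255 \left(0 - 39\right)}{322} = \frac{255}{322} \left(-39\right) = - \frac{9945}{322}$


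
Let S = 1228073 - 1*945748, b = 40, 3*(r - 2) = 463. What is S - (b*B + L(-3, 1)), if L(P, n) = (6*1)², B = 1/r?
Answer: 132393421/469 ≈ 2.8229e+5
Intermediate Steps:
r = 469/3 (r = 2 + (⅓)*463 = 2 + 463/3 = 469/3 ≈ 156.33)
B = 3/469 (B = 1/(469/3) = 3/469 ≈ 0.0063966)
L(P, n) = 36 (L(P, n) = 6² = 36)
S = 282325 (S = 1228073 - 945748 = 282325)
S - (b*B + L(-3, 1)) = 282325 - (40*(3/469) + 36) = 282325 - (120/469 + 36) = 282325 - 1*17004/469 = 282325 - 17004/469 = 132393421/469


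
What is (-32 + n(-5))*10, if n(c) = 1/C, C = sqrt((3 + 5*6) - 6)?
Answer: -320 + 10*sqrt(3)/9 ≈ -318.08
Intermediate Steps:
C = 3*sqrt(3) (C = sqrt((3 + 30) - 6) = sqrt(33 - 6) = sqrt(27) = 3*sqrt(3) ≈ 5.1962)
n(c) = sqrt(3)/9 (n(c) = 1/(3*sqrt(3)) = sqrt(3)/9)
(-32 + n(-5))*10 = (-32 + sqrt(3)/9)*10 = -320 + 10*sqrt(3)/9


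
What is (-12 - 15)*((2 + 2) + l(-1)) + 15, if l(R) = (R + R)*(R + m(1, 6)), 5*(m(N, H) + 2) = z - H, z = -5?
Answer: -1869/5 ≈ -373.80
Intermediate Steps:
m(N, H) = -3 - H/5 (m(N, H) = -2 + (-5 - H)/5 = -2 + (-1 - H/5) = -3 - H/5)
l(R) = 2*R*(-21/5 + R) (l(R) = (R + R)*(R + (-3 - ⅕*6)) = (2*R)*(R + (-3 - 6/5)) = (2*R)*(R - 21/5) = (2*R)*(-21/5 + R) = 2*R*(-21/5 + R))
(-12 - 15)*((2 + 2) + l(-1)) + 15 = (-12 - 15)*((2 + 2) + (⅖)*(-1)*(-21 + 5*(-1))) + 15 = -27*(4 + (⅖)*(-1)*(-21 - 5)) + 15 = -27*(4 + (⅖)*(-1)*(-26)) + 15 = -27*(4 + 52/5) + 15 = -27*72/5 + 15 = -1944/5 + 15 = -1869/5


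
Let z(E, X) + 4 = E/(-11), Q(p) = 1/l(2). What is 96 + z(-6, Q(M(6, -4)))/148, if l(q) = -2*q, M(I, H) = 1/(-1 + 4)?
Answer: 78125/814 ≈ 95.977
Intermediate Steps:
M(I, H) = ⅓ (M(I, H) = 1/3 = ⅓)
Q(p) = -¼ (Q(p) = 1/(-2*2) = 1/(-4) = -¼)
z(E, X) = -4 - E/11 (z(E, X) = -4 + E/(-11) = -4 + E*(-1/11) = -4 - E/11)
96 + z(-6, Q(M(6, -4)))/148 = 96 + (-4 - 1/11*(-6))/148 = 96 + (-4 + 6/11)*(1/148) = 96 - 38/11*1/148 = 96 - 19/814 = 78125/814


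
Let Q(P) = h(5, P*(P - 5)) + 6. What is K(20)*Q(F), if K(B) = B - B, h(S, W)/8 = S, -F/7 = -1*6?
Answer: 0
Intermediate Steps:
F = 42 (F = -(-7)*6 = -7*(-6) = 42)
h(S, W) = 8*S
K(B) = 0
Q(P) = 46 (Q(P) = 8*5 + 6 = 40 + 6 = 46)
K(20)*Q(F) = 0*46 = 0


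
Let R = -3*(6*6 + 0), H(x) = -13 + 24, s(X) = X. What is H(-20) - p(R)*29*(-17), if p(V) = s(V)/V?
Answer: 504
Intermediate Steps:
H(x) = 11
R = -108 (R = -3*(36 + 0) = -3*36 = -108)
p(V) = 1 (p(V) = V/V = 1)
H(-20) - p(R)*29*(-17) = 11 - 1*29*(-17) = 11 - 29*(-17) = 11 - 1*(-493) = 11 + 493 = 504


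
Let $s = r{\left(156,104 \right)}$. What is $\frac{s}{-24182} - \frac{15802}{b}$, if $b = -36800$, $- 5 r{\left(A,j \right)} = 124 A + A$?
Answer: $\frac{131410991}{222474400} \approx 0.59068$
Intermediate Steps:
$r{\left(A,j \right)} = - 25 A$ ($r{\left(A,j \right)} = - \frac{124 A + A}{5} = - \frac{125 A}{5} = - 25 A$)
$s = -3900$ ($s = \left(-25\right) 156 = -3900$)
$\frac{s}{-24182} - \frac{15802}{b} = - \frac{3900}{-24182} - \frac{15802}{-36800} = \left(-3900\right) \left(- \frac{1}{24182}\right) - - \frac{7901}{18400} = \frac{1950}{12091} + \frac{7901}{18400} = \frac{131410991}{222474400}$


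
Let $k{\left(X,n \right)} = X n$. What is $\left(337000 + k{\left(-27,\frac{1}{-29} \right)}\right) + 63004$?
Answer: $\frac{11600143}{29} \approx 4.0001 \cdot 10^{5}$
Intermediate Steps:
$\left(337000 + k{\left(-27,\frac{1}{-29} \right)}\right) + 63004 = \left(337000 - \frac{27}{-29}\right) + 63004 = \left(337000 - - \frac{27}{29}\right) + 63004 = \left(337000 + \frac{27}{29}\right) + 63004 = \frac{9773027}{29} + 63004 = \frac{11600143}{29}$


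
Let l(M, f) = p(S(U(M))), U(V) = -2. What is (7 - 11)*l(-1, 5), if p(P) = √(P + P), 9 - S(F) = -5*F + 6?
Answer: -4*I*√14 ≈ -14.967*I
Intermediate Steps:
S(F) = 3 + 5*F (S(F) = 9 - (-5*F + 6) = 9 - (6 - 5*F) = 9 + (-6 + 5*F) = 3 + 5*F)
p(P) = √2*√P (p(P) = √(2*P) = √2*√P)
l(M, f) = I*√14 (l(M, f) = √2*√(3 + 5*(-2)) = √2*√(3 - 10) = √2*√(-7) = √2*(I*√7) = I*√14)
(7 - 11)*l(-1, 5) = (7 - 11)*(I*√14) = -4*I*√14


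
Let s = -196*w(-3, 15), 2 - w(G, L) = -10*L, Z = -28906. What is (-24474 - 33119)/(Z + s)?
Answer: 57593/58698 ≈ 0.98117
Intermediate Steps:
w(G, L) = 2 + 10*L (w(G, L) = 2 - (-10)*L = 2 + 10*L)
s = -29792 (s = -196*(2 + 10*15) = -196*(2 + 150) = -196*152 = -29792)
(-24474 - 33119)/(Z + s) = (-24474 - 33119)/(-28906 - 29792) = -57593/(-58698) = -57593*(-1/58698) = 57593/58698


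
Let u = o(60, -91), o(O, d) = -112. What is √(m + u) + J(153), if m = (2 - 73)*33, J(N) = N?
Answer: 153 + I*√2455 ≈ 153.0 + 49.548*I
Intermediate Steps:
u = -112
m = -2343 (m = -71*33 = -2343)
√(m + u) + J(153) = √(-2343 - 112) + 153 = √(-2455) + 153 = I*√2455 + 153 = 153 + I*√2455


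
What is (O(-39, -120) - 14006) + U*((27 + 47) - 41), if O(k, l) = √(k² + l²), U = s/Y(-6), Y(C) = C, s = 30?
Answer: -14171 + 3*√1769 ≈ -14045.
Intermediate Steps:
U = -5 (U = 30/(-6) = 30*(-⅙) = -5)
(O(-39, -120) - 14006) + U*((27 + 47) - 41) = (√((-39)² + (-120)²) - 14006) - 5*((27 + 47) - 41) = (√(1521 + 14400) - 14006) - 5*(74 - 41) = (√15921 - 14006) - 5*33 = (3*√1769 - 14006) - 165 = (-14006 + 3*√1769) - 165 = -14171 + 3*√1769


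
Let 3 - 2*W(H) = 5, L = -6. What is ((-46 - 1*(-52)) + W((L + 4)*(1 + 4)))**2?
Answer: 25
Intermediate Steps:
W(H) = -1 (W(H) = 3/2 - 1/2*5 = 3/2 - 5/2 = -1)
((-46 - 1*(-52)) + W((L + 4)*(1 + 4)))**2 = ((-46 - 1*(-52)) - 1)**2 = ((-46 + 52) - 1)**2 = (6 - 1)**2 = 5**2 = 25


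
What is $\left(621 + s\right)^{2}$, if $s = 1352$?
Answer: $3892729$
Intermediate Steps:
$\left(621 + s\right)^{2} = \left(621 + 1352\right)^{2} = 1973^{2} = 3892729$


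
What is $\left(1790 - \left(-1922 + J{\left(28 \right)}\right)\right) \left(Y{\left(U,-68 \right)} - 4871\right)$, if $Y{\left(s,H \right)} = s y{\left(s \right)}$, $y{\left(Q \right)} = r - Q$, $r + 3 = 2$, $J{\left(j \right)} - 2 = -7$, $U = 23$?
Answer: $-20157291$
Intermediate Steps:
$J{\left(j \right)} = -5$ ($J{\left(j \right)} = 2 - 7 = -5$)
$r = -1$ ($r = -3 + 2 = -1$)
$y{\left(Q \right)} = -1 - Q$
$Y{\left(s,H \right)} = s \left(-1 - s\right)$
$\left(1790 - \left(-1922 + J{\left(28 \right)}\right)\right) \left(Y{\left(U,-68 \right)} - 4871\right) = \left(1790 + \left(1922 - -5\right)\right) \left(\left(-1\right) 23 \left(1 + 23\right) - 4871\right) = \left(1790 + \left(1922 + 5\right)\right) \left(\left(-1\right) 23 \cdot 24 - 4871\right) = \left(1790 + 1927\right) \left(-552 - 4871\right) = 3717 \left(-5423\right) = -20157291$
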